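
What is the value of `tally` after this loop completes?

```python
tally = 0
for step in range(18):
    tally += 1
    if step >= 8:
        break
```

Loop breaks when step reaches 8, tally is 9
`tally` takes the values: 0 → 1 → 2 → 3 → 4 → 5 → 6 → 7 → 8 → 9

Answer: 9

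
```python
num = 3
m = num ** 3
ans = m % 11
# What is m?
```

Trace:
`num = 3` → num = 3
`m = num ** 3` → m = 27
`ans = m % 11` → ans = 5
So m = 27

Answer: 27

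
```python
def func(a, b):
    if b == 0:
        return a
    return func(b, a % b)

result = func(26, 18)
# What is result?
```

func(26, 18) -> func(18, 8) -> func(8, 2) -> func(2, 0) -> 2

Answer: 2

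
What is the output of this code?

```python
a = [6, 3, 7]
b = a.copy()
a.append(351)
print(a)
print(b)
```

Key concept: list.copy() creates independent copy.
Step by step:
`a = [6, 3, 7]` → a = [6, 3, 7]
`b = a.copy()` → b = [6, 3, 7]
`a.append(351)` → a = [6, 3, 7, 351]
`print(a)` → prints [6, 3, 7, 351]
`print(b)` → prints [6, 3, 7]

Answer:
[6, 3, 7, 351]
[6, 3, 7]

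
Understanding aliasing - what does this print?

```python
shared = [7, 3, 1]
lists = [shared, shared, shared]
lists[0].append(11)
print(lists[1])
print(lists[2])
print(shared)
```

Key concept: list of same reference.
Step by step:
`shared = [7, 3, 1]` → shared = [7, 3, 1]
`lists = [shared, shared, shared]` → lists = [[7, 3, 1], [7, 3, 1], [7, 3, 1]]
`lists[0].append(11)` → shared = [7, 3, 1, 11]; lists = [[7, 3, 1, 11], [7, 3, 1, 11], [7, 3, 1, 11]]
`print(lists[1])` → prints [7, 3, 1, 11]
`print(lists[2])` → prints [7, 3, 1, 11]
`print(shared)` → prints [7, 3, 1, 11]

Answer:
[7, 3, 1, 11]
[7, 3, 1, 11]
[7, 3, 1, 11]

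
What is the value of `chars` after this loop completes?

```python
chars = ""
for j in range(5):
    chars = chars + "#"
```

Repeat '#' 5 times
`chars` takes the values: "" → "#" → "##" → "###" → "####" → "#####"

Answer: "#####"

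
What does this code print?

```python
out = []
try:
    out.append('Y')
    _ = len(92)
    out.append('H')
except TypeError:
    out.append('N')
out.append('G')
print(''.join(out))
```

Execution trace: 'Y' (try body) → 'N' (except TypeError) → 'G' (after the try/except). Output: YNG

Answer: YNG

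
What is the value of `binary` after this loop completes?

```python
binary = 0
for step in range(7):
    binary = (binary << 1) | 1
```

Build 7 consecutive 1-bits: 0b1111111
`binary` takes the values: 0 → 1 → 3 → 7 → 15 → 31 → 63 → 127

Answer: 127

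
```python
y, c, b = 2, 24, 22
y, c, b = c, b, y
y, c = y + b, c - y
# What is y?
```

Trace:
`y, c, b = 2, 24, 22` → y = 2; c = 24; b = 22
`y, c, b = c, b, y` → y = 24; c = 22; b = 2
`y, c = y + b, c - y` → y = 26; c = -2
So y = 26

Answer: 26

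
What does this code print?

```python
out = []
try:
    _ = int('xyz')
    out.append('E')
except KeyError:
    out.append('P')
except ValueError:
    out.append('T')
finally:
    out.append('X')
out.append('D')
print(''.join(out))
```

Execution trace: 'T' (except ValueError) → 'X' (finally) → 'D' (after the try/except). Output: TXD

Answer: TXD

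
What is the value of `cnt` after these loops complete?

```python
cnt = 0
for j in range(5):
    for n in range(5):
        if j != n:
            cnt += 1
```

5² - 5 (exclude diagonal)
`cnt` takes the values: 0 → 1 → 2 → 3 → 4 → 5 → 6 → 7 → 8 → 9 → 10 → 11 → 12 → 13 → 14 → 15 → 16 → 17 → 18 → 19 → 20

Answer: 20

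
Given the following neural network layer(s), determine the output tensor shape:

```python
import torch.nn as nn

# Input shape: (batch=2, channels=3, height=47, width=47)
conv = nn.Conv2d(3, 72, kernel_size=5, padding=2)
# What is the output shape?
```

Input: (2, 3, 47, 47) -> Output: (2, 72, 47, 47)

Answer: (2, 72, 47, 47)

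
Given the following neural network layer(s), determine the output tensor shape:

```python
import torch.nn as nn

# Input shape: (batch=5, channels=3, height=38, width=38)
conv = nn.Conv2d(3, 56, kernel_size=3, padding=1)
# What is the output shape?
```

Input: (5, 3, 38, 38) -> Output: (5, 56, 38, 38)

Answer: (5, 56, 38, 38)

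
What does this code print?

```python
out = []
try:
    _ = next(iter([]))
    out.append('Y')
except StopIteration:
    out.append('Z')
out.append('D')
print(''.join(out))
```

Execution trace: 'Z' (except StopIteration) → 'D' (after the try/except). Output: ZD

Answer: ZD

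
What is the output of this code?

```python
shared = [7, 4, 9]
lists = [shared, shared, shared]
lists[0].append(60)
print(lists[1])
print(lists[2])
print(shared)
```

Key concept: list of same reference.
Step by step:
`shared = [7, 4, 9]` → shared = [7, 4, 9]
`lists = [shared, shared, shared]` → lists = [[7, 4, 9], [7, 4, 9], [7, 4, 9]]
`lists[0].append(60)` → shared = [7, 4, 9, 60]; lists = [[7, 4, 9, 60], [7, 4, 9, 60], [7, 4, 9, 60]]
`print(lists[1])` → prints [7, 4, 9, 60]
`print(lists[2])` → prints [7, 4, 9, 60]
`print(shared)` → prints [7, 4, 9, 60]

Answer:
[7, 4, 9, 60]
[7, 4, 9, 60]
[7, 4, 9, 60]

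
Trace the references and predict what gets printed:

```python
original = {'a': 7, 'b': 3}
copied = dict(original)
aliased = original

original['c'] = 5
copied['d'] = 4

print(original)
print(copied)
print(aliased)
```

Key concept: dict() creates copy, assignment creates alias.
Step by step:
`original = {'a': 7, 'b': 3}` → original = {'a': 7, 'b': 3}
`copied = dict(original)` → copied = {'a': 7, 'b': 3}
`aliased = original` → aliased = {'a': 7, 'b': 3} (same object as original)
`original['c'] = 5` → original = {'a': 7, 'b': 3, 'c': 5} (same object as aliased); aliased = {'a': 7, 'b': 3, 'c': 5} (same object as original)
`copied['d'] = 4` → copied = {'a': 7, 'b': 3, 'd': 4}
`print(original)` → prints {'a': 7, 'b': 3, 'c': 5}
`print(copied)` → prints {'a': 7, 'b': 3, 'd': 4}
`print(aliased)` → prints {'a': 7, 'b': 3, 'c': 5}

Answer:
{'a': 7, 'b': 3, 'c': 5}
{'a': 7, 'b': 3, 'd': 4}
{'a': 7, 'b': 3, 'c': 5}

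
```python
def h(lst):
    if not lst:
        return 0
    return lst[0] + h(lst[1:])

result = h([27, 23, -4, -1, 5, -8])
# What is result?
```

27 + 23 + (-4) + (-1) + 5 + (-8) + 0 = 42

Answer: 42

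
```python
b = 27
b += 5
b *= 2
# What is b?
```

Trace:
`b = 27` → b = 27
`b += 5` → b = 32
`b *= 2` → b = 64
So b = 64

Answer: 64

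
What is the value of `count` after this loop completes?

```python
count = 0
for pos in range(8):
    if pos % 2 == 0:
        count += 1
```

Count numbers divisible by 2 in range(8)
`count` takes the values: 0 → 1 → 2 → 3 → 4

Answer: 4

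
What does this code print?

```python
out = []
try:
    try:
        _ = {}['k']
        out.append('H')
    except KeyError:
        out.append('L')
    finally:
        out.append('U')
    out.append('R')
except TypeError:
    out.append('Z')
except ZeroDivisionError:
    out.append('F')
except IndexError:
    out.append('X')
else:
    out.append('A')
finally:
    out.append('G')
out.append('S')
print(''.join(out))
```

Execution trace: 'L' (inner except KeyError) → 'U' (inner finally) → 'R' (try body, no exception) → 'A' (else) → 'G' (finally) → 'S' (after the try/except). Output: LURAGS

Answer: LURAGS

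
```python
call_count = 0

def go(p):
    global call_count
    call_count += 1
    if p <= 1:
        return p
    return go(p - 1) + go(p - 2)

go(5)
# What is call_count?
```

Calls(p) = 1 + Calls(p-1) + Calls(p-2); Calls(0)=Calls(1)=1. For p=5 this gives 15.

Answer: 15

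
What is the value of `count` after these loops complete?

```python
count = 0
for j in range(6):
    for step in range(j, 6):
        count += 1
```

Upper triangle: 6 + 5 + ... + 1
`count` takes the values: 0 → 1 → 2 → 3 → 4 → 5 → 6 → 7 → 8 → 9 → 10 → 11 → 12 → 13 → 14 → 15 → 16 → 17 → 18 → 19 → 20 → 21

Answer: 21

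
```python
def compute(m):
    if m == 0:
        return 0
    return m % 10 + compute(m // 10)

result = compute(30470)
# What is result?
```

Sum of digits of 30470: 0 + 7 + 4 + 0 + 3 = 14

Answer: 14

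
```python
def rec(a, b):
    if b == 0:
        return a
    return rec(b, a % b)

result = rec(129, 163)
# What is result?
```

rec(129, 163) -> rec(163, 129) -> rec(129, 34) -> rec(34, 27) -> rec(27, 7) -> rec(7, 6) -> rec(6, 1) -> rec(1, 0) -> 1

Answer: 1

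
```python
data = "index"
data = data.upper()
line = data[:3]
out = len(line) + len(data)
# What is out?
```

Trace:
`data = "index"` → data = 'index'
`data = data.upper()` → data = 'INDEX'
`line = data[:3]` → line = 'IND'
`out = len(line) + len(data)` → out = 8
So out = 8

Answer: 8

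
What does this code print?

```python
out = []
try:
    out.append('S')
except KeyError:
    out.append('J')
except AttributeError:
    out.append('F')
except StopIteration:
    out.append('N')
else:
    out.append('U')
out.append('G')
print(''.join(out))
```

Execution trace: 'S' (try body, no exception) → 'U' (else) → 'G' (after the try/except). Output: SUG

Answer: SUG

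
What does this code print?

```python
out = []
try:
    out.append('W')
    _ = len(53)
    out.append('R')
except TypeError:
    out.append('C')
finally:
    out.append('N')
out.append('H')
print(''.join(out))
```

Execution trace: 'W' (try body) → 'C' (except TypeError) → 'N' (finally) → 'H' (after the try/except). Output: WCNH

Answer: WCNH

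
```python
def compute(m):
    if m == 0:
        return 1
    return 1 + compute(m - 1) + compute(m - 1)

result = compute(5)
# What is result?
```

compute(m) = 1 + 2·compute(m-1), compute(0)=1. Closed form: (1+1)·2^5 - 1 = 63.

Answer: 63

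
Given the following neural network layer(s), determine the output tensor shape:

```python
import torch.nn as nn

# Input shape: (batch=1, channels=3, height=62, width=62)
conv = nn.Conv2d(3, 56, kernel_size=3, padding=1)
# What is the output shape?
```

Input: (1, 3, 62, 62) -> Output: (1, 56, 62, 62)

Answer: (1, 56, 62, 62)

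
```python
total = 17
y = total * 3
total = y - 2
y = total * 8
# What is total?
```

Trace:
`total = 17` → total = 17
`y = total * 3` → y = 51
`total = y - 2` → total = 49
`y = total * 8` → y = 392
So total = 49

Answer: 49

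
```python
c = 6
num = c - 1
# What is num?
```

Trace:
`c = 6` → c = 6
`num = c - 1` → num = 5
So num = 5

Answer: 5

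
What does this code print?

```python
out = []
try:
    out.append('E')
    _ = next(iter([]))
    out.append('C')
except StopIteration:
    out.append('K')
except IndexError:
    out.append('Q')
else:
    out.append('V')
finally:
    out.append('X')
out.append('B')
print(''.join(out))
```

Execution trace: 'E' (try body) → 'K' (except StopIteration) → 'X' (finally) → 'B' (after the try/except). Output: EKXB

Answer: EKXB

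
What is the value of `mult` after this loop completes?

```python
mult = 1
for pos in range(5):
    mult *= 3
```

3^5 = 243
`mult` takes the values: 1 → 3 → 9 → 27 → 81 → 243

Answer: 243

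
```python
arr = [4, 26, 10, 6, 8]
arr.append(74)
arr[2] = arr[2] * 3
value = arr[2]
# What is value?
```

Trace:
`arr = [4, 26, 10, 6, 8]` → arr = [4, 26, 10, 6, 8]
`arr.append(74)` → arr = [4, 26, 10, 6, 8, 74]
`arr[2] = arr[2] * 3` → arr = [4, 26, 30, 6, 8, 74]
`value = arr[2]` → value = 30
So value = 30

Answer: 30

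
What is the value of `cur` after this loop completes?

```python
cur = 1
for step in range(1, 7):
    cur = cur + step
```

Start at 1, add 1 through 6
`cur` takes the values: 1 → 2 → 4 → 7 → 11 → 16 → 22

Answer: 22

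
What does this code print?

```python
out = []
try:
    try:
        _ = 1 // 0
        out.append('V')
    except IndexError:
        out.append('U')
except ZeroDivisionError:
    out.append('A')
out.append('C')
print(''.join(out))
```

Execution trace: 'A' (outer except ZeroDivisionError) → 'C' (after the try/except). Output: AC

Answer: AC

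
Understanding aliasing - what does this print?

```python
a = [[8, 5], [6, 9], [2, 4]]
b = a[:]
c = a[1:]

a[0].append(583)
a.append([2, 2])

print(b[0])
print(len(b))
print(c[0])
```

Key concept: slice with nested mutation.
Step by step:
`a = [[8, 5], [6, 9], [2, 4]]` → a = [[8, 5], [6, 9], [2, 4]]
`b = a[:]` → b = [[8, 5], [6, 9], [2, 4]]
`c = a[1:]` → c = [[6, 9], [2, 4]]
`a[0].append(583)` → a = [[8, 5, 583], [6, 9], [2, 4]]; b = [[8, 5, 583], [6, 9], [2, 4]]
`a.append([2, 2])` → a = [[8, 5, 583], [6, 9], [2, 4], [2, 2]]
`print(b[0])` → prints [8, 5, 583]
`print(len(b))` → prints 3
`print(c[0])` → prints [6, 9]

Answer:
[8, 5, 583]
3
[6, 9]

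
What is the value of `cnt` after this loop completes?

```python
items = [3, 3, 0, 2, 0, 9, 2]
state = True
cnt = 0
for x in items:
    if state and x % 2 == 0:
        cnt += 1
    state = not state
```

Count even values at even positions
`cnt` takes the values: 0 → 1 → 2 → 3

Answer: 3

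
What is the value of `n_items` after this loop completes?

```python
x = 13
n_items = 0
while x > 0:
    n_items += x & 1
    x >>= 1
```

Count set bits in 13 (binary: 0b1101)
`n_items` takes the values: 0 → 1 → 2 → 3

Answer: 3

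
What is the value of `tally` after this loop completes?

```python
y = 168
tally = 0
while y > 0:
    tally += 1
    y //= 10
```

Count digits by repeated division by 10
`tally` takes the values: 0 → 1 → 2 → 3

Answer: 3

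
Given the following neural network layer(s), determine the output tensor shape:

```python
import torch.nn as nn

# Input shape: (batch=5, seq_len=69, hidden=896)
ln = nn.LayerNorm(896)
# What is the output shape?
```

Input: (5, 69, 896) -> Output: (5, 69, 896)

Answer: (5, 69, 896)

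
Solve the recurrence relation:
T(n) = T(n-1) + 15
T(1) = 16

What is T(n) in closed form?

Unrolling: T(n) = T(1) + 15·(n-1) = 16 + 15(n-1) = 15n + 1.

Answer: T(n) = 15n + 1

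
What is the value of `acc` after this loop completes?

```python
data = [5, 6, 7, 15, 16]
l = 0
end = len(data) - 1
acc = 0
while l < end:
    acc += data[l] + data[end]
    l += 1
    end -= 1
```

Sum of pairs from ends
`acc` takes the values: 0 → 21 → 42

Answer: 42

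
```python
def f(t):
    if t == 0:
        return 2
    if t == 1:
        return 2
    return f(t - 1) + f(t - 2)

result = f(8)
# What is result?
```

Build up from base cases: f(0)=2, f(1)=2, f(2)=4, f(3)=6, f(4)=10, f(5)=16, f(6)=26, ..., f(8)=68

Answer: 68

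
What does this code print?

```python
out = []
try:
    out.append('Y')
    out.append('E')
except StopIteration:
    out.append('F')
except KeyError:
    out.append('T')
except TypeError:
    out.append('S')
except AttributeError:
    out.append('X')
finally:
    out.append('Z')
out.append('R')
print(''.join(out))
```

Execution trace: 'Y' (try body) → 'E' (try body, no exception) → 'Z' (finally) → 'R' (after the try/except). Output: YEZR

Answer: YEZR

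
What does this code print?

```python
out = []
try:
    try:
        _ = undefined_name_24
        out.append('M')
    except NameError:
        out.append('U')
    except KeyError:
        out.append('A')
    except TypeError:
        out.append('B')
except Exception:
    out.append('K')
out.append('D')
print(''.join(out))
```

Execution trace: 'U' (inner except NameError) → 'D' (after the try/except). Output: UD

Answer: UD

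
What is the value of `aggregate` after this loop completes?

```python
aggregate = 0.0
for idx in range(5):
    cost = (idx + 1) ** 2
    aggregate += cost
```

Sum of squared losses 1² + 2² + ... + 5²
`aggregate` takes the values: 0.0 → 1.0 → 5.0 → 14.0 → 30.0 → 55.0

Answer: 55.0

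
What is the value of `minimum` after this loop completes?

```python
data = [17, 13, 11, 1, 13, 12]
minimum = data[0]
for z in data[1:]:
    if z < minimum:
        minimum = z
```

Minimum of [17, 13, 11, 1, 13, 12]
`minimum` takes the values: 17 → 13 → 11 → 1

Answer: 1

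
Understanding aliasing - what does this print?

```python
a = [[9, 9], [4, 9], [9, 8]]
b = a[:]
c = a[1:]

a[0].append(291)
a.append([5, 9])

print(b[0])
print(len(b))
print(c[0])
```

Key concept: slice with nested mutation.
Step by step:
`a = [[9, 9], [4, 9], [9, 8]]` → a = [[9, 9], [4, 9], [9, 8]]
`b = a[:]` → b = [[9, 9], [4, 9], [9, 8]]
`c = a[1:]` → c = [[4, 9], [9, 8]]
`a[0].append(291)` → a = [[9, 9, 291], [4, 9], [9, 8]]; b = [[9, 9, 291], [4, 9], [9, 8]]
`a.append([5, 9])` → a = [[9, 9, 291], [4, 9], [9, 8], [5, 9]]
`print(b[0])` → prints [9, 9, 291]
`print(len(b))` → prints 3
`print(c[0])` → prints [4, 9]

Answer:
[9, 9, 291]
3
[4, 9]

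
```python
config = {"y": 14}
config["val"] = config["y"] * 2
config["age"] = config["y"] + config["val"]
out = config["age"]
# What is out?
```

Trace:
`config = {"y": 14}` → config = {'y': 14}
`config["val"] = config["y"] * 2` → config = {'y': 14, 'val': 28}
`config["age"] = config["y"] + config["val"]` → config = {'y': 14, 'val': 28, 'age': 42}
`out = config["age"]` → out = 42
So out = 42

Answer: 42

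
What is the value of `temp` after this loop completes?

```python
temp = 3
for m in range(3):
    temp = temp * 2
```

Multiply by 2, 3 times: 3 * 2^3 = 24
`temp` takes the values: 3 → 6 → 12 → 24

Answer: 24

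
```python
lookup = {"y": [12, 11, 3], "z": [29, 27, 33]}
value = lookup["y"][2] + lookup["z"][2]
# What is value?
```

Trace:
`lookup = {"y": [12, 11, 3], "z": [29, 27, 33]}` → lookup = {'y': [12, 11, 3], 'z': [29, 27, 33]}
`value = lookup["y"][2] + lookup["z"][2]` → value = 36
So value = 36

Answer: 36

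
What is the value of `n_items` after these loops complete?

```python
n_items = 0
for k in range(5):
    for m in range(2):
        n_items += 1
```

5 * 2 = 10
`n_items` takes the values: 0 → 1 → 2 → 3 → 4 → 5 → 6 → 7 → 8 → 9 → 10

Answer: 10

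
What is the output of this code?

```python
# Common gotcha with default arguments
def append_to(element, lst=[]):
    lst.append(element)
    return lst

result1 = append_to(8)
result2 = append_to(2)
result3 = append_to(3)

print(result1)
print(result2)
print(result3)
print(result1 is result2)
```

Key concept: mutable default argument gotcha.
Step by step:
`result1 = append_to(8)` → result1 = [8]
`result2 = append_to(2)` → result1 = [8, 2] (same object as result2); result2 = [8, 2] (same object as result1)
`result3 = append_to(3)` → result1 = [8, 2, 3] (same object as result2, result3); result2 = [8, 2, 3] (same object as result1, result3); result3 = [8, 2, 3] (same object as result1, result2)
`print(result1)` → prints [8, 2, 3]
`print(result2)` → prints [8, 2, 3]
`print(result3)` → prints [8, 2, 3]
`print(result1 is result2)` → prints True

Answer:
[8, 2, 3]
[8, 2, 3]
[8, 2, 3]
True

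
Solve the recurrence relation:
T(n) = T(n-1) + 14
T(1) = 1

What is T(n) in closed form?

Unrolling: T(n) = T(1) + 14·(n-1) = 1 + 14(n-1) = 14n - 13.

Answer: T(n) = 14n - 13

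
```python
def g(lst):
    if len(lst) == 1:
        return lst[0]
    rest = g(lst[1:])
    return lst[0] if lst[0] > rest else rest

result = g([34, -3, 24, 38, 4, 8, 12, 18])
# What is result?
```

Recursive max over [34, -3, 24, 38, 4, 8, 12, 18] = 38

Answer: 38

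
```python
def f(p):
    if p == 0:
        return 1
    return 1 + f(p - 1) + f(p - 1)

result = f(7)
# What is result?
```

f(p) = 1 + 2·f(p-1), f(0)=1. Closed form: (1+1)·2^7 - 1 = 255.

Answer: 255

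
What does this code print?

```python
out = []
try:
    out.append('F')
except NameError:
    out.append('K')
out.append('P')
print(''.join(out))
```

Execution trace: 'F' (try body, no exception) → 'P' (after the try/except). Output: FP

Answer: FP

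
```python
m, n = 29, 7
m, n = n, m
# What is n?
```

Trace:
`m, n = 29, 7` → m = 29; n = 7
`m, n = n, m` → m = 7; n = 29
So n = 29

Answer: 29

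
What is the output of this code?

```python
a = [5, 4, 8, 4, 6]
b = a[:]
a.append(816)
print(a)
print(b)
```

Key concept: slice [:] creates copy.
Step by step:
`a = [5, 4, 8, 4, 6]` → a = [5, 4, 8, 4, 6]
`b = a[:]` → b = [5, 4, 8, 4, 6]
`a.append(816)` → a = [5, 4, 8, 4, 6, 816]
`print(a)` → prints [5, 4, 8, 4, 6, 816]
`print(b)` → prints [5, 4, 8, 4, 6]

Answer:
[5, 4, 8, 4, 6, 816]
[5, 4, 8, 4, 6]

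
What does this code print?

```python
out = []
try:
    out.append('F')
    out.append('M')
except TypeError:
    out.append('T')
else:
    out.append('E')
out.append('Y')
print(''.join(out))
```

Execution trace: 'F' (try body) → 'M' (try body, no exception) → 'E' (else) → 'Y' (after the try/except). Output: FMEY

Answer: FMEY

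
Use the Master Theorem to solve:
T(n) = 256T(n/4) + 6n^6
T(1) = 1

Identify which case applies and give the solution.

a=256, b=4, f(n)=6n^6. log_4(256) = 4. Since c=6 > 4 and the regularity condition holds (256(n/4)^6 = (256/4^6)n^6 with 256/4^6 < 1), Case 3 applies: T(n) = Θ(f(n)) = O(n^6).

Answer: O(n^6) - Case 3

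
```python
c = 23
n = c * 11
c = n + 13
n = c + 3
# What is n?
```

Trace:
`c = 23` → c = 23
`n = c * 11` → n = 253
`c = n + 13` → c = 266
`n = c + 3` → n = 269
So n = 269

Answer: 269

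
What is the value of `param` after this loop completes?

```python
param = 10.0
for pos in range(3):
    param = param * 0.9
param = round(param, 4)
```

Exponential decay: 10.0 * 0.9^3
`param` takes the values: 10.0 → 9.0 → 8.1 → 7.29

Answer: 7.29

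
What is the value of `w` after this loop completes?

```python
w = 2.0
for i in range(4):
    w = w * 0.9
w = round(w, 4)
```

Exponential decay: 2.0 * 0.9^4
`w` takes the values: 2.0 → 1.8 → 1.62 → 1.458 → 1.3122

Answer: 1.3122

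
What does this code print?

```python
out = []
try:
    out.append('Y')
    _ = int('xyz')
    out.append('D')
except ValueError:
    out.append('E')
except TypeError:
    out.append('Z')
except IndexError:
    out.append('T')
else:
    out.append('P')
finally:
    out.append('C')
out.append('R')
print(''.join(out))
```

Execution trace: 'Y' (try body) → 'E' (except ValueError) → 'C' (finally) → 'R' (after the try/except). Output: YECR

Answer: YECR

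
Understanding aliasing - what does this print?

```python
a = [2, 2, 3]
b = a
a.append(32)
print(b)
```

Key concept: basic list aliasing.
Step by step:
`a = [2, 2, 3]` → a = [2, 2, 3]
`b = a` → b = [2, 2, 3] (same object as a)
`a.append(32)` → a = [2, 2, 3, 32] (same object as b); b = [2, 2, 3, 32] (same object as a)
`print(b)` → prints [2, 2, 3, 32]

Answer: [2, 2, 3, 32]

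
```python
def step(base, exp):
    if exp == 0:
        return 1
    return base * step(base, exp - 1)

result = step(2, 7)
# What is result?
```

step(2, 7) = 2 * 2 * 2 * 2 * 2 * 2 * 2 = 128

Answer: 128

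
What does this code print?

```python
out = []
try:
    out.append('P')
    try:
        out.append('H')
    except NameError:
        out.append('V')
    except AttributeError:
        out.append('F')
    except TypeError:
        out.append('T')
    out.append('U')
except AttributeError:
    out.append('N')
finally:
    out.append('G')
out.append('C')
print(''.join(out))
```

Execution trace: 'P' (try body) → 'H' (inner try body, no exception) → 'U' (try body, no exception) → 'G' (finally) → 'C' (after the try/except). Output: PHUGC

Answer: PHUGC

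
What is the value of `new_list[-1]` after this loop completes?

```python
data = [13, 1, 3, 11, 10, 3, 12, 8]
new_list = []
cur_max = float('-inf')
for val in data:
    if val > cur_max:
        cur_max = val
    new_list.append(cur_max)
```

Running max ends at 13
`new_list` takes the values: [] → [13] → [13, 13] → [13, 13, 13] → [13, 13, 13, 13] → [13, 13, 13, 13, 13] → [13, 13, 13, 13, 13, 13] → [13, 13, 13, 13, 13, 13, 13] → [13, 13, 13, 13, 13, 13, 13, 13]
So `new_list[-1]` = 13

Answer: 13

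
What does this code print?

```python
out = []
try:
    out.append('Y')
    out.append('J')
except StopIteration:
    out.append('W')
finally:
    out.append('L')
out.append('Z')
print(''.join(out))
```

Execution trace: 'Y' (try body) → 'J' (try body, no exception) → 'L' (finally) → 'Z' (after the try/except). Output: YJLZ

Answer: YJLZ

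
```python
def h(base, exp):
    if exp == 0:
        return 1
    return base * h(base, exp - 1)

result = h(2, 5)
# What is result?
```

h(2, 5) = 2 * 2 * 2 * 2 * 2 = 32

Answer: 32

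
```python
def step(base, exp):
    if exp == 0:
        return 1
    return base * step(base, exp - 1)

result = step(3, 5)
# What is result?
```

step(3, 5) = 3 * 3 * 3 * 3 * 3 = 243

Answer: 243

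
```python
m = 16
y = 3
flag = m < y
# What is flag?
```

Trace:
`m = 16` → m = 16
`y = 3` → y = 3
`flag = m < y` → flag = False
So flag = False

Answer: False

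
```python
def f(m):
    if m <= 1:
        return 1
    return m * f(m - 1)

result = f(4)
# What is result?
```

f(4) = 4 * 3 * 2 * 1 = 24

Answer: 24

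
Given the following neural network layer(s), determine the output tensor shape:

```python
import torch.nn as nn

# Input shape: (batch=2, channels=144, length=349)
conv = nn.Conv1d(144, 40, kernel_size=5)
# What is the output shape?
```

Input: (2, 144, 349) -> Output: (2, 40, 345)

Answer: (2, 40, 345)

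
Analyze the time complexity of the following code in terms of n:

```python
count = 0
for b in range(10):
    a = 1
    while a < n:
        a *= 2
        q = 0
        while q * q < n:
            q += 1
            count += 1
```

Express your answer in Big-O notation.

Each loop level contributes: 1 × log n × √n. Multiplying the contributions gives O(√n log n).

Answer: O(√n log n)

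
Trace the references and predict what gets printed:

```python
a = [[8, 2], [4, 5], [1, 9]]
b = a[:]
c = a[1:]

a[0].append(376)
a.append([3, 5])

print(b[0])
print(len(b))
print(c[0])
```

Key concept: slice with nested mutation.
Step by step:
`a = [[8, 2], [4, 5], [1, 9]]` → a = [[8, 2], [4, 5], [1, 9]]
`b = a[:]` → b = [[8, 2], [4, 5], [1, 9]]
`c = a[1:]` → c = [[4, 5], [1, 9]]
`a[0].append(376)` → a = [[8, 2, 376], [4, 5], [1, 9]]; b = [[8, 2, 376], [4, 5], [1, 9]]
`a.append([3, 5])` → a = [[8, 2, 376], [4, 5], [1, 9], [3, 5]]
`print(b[0])` → prints [8, 2, 376]
`print(len(b))` → prints 3
`print(c[0])` → prints [4, 5]

Answer:
[8, 2, 376]
3
[4, 5]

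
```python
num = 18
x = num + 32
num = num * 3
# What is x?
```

Trace:
`num = 18` → num = 18
`x = num + 32` → x = 50
`num = num * 3` → num = 54
So x = 50

Answer: 50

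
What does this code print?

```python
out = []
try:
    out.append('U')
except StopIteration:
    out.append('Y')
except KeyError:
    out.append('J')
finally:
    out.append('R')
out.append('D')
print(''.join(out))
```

Execution trace: 'U' (try body, no exception) → 'R' (finally) → 'D' (after the try/except). Output: URD

Answer: URD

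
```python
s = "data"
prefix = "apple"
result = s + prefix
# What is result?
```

Trace:
`s = "data"` → s = 'data'
`prefix = "apple"` → prefix = 'apple'
`result = s + prefix` → result = 'dataapple'
So result = 'dataapple'

Answer: 'dataapple'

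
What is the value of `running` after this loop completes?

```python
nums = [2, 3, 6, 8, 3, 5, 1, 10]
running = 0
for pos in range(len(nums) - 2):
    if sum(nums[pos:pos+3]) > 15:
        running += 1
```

Count windows with sum > 15
`running` takes the values: 0 → 1 → 2 → 3 → 4

Answer: 4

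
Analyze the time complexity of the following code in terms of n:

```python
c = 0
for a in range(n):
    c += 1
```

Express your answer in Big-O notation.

Each loop level contributes: n. Multiplying the contributions gives O(n).

Answer: O(n)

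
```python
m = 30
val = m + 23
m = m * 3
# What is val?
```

Trace:
`m = 30` → m = 30
`val = m + 23` → val = 53
`m = m * 3` → m = 90
So val = 53

Answer: 53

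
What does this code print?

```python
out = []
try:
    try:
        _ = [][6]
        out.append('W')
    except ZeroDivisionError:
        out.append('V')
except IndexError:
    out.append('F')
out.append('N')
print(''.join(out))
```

Execution trace: 'F' (outer except IndexError) → 'N' (after the try/except). Output: FN

Answer: FN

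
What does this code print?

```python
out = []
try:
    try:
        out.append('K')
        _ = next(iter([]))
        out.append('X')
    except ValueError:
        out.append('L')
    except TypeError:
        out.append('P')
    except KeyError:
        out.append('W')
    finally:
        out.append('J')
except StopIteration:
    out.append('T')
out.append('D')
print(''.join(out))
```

Execution trace: 'K' (try body) → 'J' (finally) → 'T' (outer except StopIteration) → 'D' (after the try/except). Output: KJTD

Answer: KJTD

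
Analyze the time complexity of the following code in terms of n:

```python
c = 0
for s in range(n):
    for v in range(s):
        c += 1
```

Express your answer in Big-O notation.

Each loop level contributes: n × n. Multiplying the contributions gives O(n^2).

Answer: O(n^2)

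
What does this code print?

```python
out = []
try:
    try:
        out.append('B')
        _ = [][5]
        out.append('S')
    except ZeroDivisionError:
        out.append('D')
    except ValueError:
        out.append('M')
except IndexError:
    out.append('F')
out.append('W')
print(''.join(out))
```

Execution trace: 'B' (inner try body) → 'F' (outer except IndexError) → 'W' (after the try/except). Output: BFW

Answer: BFW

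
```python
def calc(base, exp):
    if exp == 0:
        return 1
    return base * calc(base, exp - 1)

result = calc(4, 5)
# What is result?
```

calc(4, 5) = 4 * 4 * 4 * 4 * 4 = 1024

Answer: 1024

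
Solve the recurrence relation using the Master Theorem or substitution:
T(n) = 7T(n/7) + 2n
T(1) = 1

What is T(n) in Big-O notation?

By Master Theorem: a=7, b=7, f(n)=2n. Since log_7(7) = 1 and f(n) = Θ(n^1), Case 2 applies. T(n) = O(n log n).

Answer: O(n log n)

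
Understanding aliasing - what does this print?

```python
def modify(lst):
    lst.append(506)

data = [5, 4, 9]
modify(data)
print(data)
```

Key concept: function modifies passed list.
Step by step:
`data = [5, 4, 9]` → data = [5, 4, 9]
`modify(data)` → data = [5, 4, 9, 506]
`print(data)` → prints [5, 4, 9, 506]

Answer: [5, 4, 9, 506]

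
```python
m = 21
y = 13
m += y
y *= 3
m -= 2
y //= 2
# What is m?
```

Trace:
`m = 21` → m = 21
`y = 13` → y = 13
`m += y` → m = 34
`y *= 3` → y = 39
`m -= 2` → m = 32
`y //= 2` → y = 19
So m = 32

Answer: 32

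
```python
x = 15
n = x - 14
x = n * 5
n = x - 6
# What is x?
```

Trace:
`x = 15` → x = 15
`n = x - 14` → n = 1
`x = n * 5` → x = 5
`n = x - 6` → n = -1
So x = 5

Answer: 5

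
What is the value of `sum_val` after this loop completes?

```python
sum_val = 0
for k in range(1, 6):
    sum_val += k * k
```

Sum of squares 1² to 5² = 55
`sum_val` takes the values: 0 → 1 → 5 → 14 → 30 → 55

Answer: 55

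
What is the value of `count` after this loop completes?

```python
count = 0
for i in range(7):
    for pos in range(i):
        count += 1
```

Triangle number: 0+1+2+...+6
`count` takes the values: 0 → 1 → 2 → 3 → 4 → 5 → 6 → 7 → 8 → 9 → 10 → 11 → 12 → 13 → 14 → 15 → 16 → 17 → 18 → 19 → 20 → 21

Answer: 21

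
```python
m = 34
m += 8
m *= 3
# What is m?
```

Trace:
`m = 34` → m = 34
`m += 8` → m = 42
`m *= 3` → m = 126
So m = 126

Answer: 126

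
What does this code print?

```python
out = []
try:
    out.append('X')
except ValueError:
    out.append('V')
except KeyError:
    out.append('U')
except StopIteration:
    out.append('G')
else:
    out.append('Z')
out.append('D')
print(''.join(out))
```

Execution trace: 'X' (try body, no exception) → 'Z' (else) → 'D' (after the try/except). Output: XZD

Answer: XZD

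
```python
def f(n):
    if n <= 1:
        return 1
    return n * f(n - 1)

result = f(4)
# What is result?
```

f(4) = 4 * 3 * 2 * 1 = 24

Answer: 24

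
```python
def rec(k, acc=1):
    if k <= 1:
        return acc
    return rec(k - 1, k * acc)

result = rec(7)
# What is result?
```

Accumulator trace (n, acc): (7, 1) -> (6, 7) -> (5, 42) -> (4, 210) -> (3, 840) -> (2, 2520) -> (1, 5040) -> return 5040

Answer: 5040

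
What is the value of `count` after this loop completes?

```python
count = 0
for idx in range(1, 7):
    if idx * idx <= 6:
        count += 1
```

Count numbers where idx² ≤ 6
`count` takes the values: 0 → 1 → 2

Answer: 2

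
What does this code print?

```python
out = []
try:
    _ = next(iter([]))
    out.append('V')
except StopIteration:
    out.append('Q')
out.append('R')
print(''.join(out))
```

Execution trace: 'Q' (except StopIteration) → 'R' (after the try/except). Output: QR

Answer: QR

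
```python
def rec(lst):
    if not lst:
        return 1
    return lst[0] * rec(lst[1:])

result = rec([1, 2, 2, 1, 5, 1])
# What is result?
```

Product over [1, 2, 2, 1, 5, 1] = 1 * 2 * 2 * 1 * 5 * 1 = 20

Answer: 20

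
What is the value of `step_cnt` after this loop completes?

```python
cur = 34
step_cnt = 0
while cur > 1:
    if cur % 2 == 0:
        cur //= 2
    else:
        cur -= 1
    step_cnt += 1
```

Steps to reduce 34 to 1
`step_cnt` takes the values: 0 → 1 → 2 → 3 → 4 → 5 → 6

Answer: 6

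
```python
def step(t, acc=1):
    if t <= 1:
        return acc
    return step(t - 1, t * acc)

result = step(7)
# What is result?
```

Accumulator trace (n, acc): (7, 1) -> (6, 7) -> (5, 42) -> (4, 210) -> (3, 840) -> (2, 2520) -> (1, 5040) -> return 5040

Answer: 5040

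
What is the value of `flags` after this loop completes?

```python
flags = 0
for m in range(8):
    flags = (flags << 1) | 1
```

Build 8 consecutive 1-bits: 0b11111111
`flags` takes the values: 0 → 1 → 3 → 7 → 15 → 31 → 63 → 127 → 255

Answer: 255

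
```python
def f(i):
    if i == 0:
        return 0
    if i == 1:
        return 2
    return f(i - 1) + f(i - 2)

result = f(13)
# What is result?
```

Build up from base cases: f(0)=0, f(1)=2, f(2)=2, f(3)=4, f(4)=6, f(5)=10, f(6)=16, ..., f(13)=466

Answer: 466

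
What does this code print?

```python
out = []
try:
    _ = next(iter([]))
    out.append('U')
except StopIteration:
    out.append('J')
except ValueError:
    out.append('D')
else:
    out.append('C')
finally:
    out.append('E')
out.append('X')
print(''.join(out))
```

Execution trace: 'J' (except StopIteration) → 'E' (finally) → 'X' (after the try/except). Output: JEX

Answer: JEX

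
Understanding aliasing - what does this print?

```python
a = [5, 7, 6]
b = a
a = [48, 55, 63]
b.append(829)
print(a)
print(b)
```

Key concept: rebinding vs mutation: a is rebound to a new list, b still points at the original.
Step by step:
`a = [5, 7, 6]` → a = [5, 7, 6]
`b = a` → b = [5, 7, 6] (same object as a)
`a = [48, 55, 63]` → a = [48, 55, 63]
`b.append(829)` → b = [5, 7, 6, 829]
`print(a)` → prints [48, 55, 63]
`print(b)` → prints [5, 7, 6, 829]

Answer:
[48, 55, 63]
[5, 7, 6, 829]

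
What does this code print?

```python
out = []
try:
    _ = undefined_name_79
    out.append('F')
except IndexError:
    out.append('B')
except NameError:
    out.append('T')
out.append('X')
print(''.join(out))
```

Execution trace: 'T' (except NameError) → 'X' (after the try/except). Output: TX

Answer: TX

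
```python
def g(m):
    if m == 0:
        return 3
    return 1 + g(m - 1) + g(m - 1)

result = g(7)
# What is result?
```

g(m) = 1 + 2·g(m-1), g(0)=3. Closed form: (3+1)·2^7 - 1 = 511.

Answer: 511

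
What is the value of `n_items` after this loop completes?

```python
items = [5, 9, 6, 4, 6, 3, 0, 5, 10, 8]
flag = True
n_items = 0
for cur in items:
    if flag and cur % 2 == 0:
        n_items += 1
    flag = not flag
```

Count even values at even positions
`n_items` takes the values: 0 → 1 → 2 → 3 → 4

Answer: 4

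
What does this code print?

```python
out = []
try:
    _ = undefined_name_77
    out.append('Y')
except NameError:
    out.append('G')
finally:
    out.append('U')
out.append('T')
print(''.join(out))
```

Execution trace: 'G' (except NameError) → 'U' (finally) → 'T' (after the try/except). Output: GUT

Answer: GUT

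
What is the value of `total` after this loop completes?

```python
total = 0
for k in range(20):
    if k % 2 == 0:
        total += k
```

Sum of even numbers 0 to 19
`total` takes the values: 0 → 2 → 6 → 12 → 20 → 30 → 42 → 56 → 72 → 90

Answer: 90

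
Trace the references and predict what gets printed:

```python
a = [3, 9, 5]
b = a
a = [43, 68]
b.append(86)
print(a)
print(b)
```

Key concept: rebinding vs mutation: a is rebound to a new list, b still points at the original.
Step by step:
`a = [3, 9, 5]` → a = [3, 9, 5]
`b = a` → b = [3, 9, 5] (same object as a)
`a = [43, 68]` → a = [43, 68]
`b.append(86)` → b = [3, 9, 5, 86]
`print(a)` → prints [43, 68]
`print(b)` → prints [3, 9, 5, 86]

Answer:
[43, 68]
[3, 9, 5, 86]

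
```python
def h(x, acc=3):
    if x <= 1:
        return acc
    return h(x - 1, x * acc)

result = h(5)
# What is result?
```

Accumulator trace (n, acc): (5, 3) -> (4, 15) -> (3, 60) -> (2, 180) -> (1, 360) -> return 360

Answer: 360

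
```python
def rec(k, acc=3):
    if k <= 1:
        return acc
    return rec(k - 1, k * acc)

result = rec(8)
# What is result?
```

Accumulator trace (n, acc): (8, 3) -> (7, 24) -> (6, 168) -> (5, 1008) -> (4, 5040) -> (3, 20160) -> (2, 60480) -> (1, 120960) -> return 120960

Answer: 120960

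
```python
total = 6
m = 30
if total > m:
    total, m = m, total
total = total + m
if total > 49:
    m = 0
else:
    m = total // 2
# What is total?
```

Trace:
`total = 6` → total = 6
`m = 30` → m = 30
`if total > m: ...` → total > m is False → no variable changes
`total = total + m` → total = 36
`if total > 49: ...` → total > 49 is False, take else branch → m = 18
So total = 36

Answer: 36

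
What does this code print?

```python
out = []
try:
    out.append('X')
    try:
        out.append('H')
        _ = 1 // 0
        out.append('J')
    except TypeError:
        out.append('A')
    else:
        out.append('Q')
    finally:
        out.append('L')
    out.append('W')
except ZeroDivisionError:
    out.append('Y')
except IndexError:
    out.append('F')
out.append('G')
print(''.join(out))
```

Execution trace: 'X' (try body) → 'H' (inner try body) → 'L' (inner finally) → 'Y' (except ZeroDivisionError) → 'G' (after the try/except). Output: XHLYG

Answer: XHLYG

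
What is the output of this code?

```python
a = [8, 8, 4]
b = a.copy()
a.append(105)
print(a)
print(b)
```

Key concept: list.copy() creates independent copy.
Step by step:
`a = [8, 8, 4]` → a = [8, 8, 4]
`b = a.copy()` → b = [8, 8, 4]
`a.append(105)` → a = [8, 8, 4, 105]
`print(a)` → prints [8, 8, 4, 105]
`print(b)` → prints [8, 8, 4]

Answer:
[8, 8, 4, 105]
[8, 8, 4]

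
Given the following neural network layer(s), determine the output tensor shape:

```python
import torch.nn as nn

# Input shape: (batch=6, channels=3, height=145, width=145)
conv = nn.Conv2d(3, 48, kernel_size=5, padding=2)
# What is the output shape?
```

Input: (6, 3, 145, 145) -> Output: (6, 48, 145, 145)

Answer: (6, 48, 145, 145)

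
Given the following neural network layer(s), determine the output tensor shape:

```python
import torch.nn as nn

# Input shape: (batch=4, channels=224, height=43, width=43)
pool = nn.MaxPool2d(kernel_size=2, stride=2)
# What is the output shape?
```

Input: (4, 224, 43, 43) -> Output: (4, 224, 21, 21)

Answer: (4, 224, 21, 21)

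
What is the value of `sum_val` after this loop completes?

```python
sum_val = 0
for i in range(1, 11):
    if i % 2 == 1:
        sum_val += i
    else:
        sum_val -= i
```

Add odd, subtract even
`sum_val` takes the values: 0 → 1 → -1 → 2 → -2 → 3 → -3 → 4 → -4 → 5 → -5

Answer: -5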